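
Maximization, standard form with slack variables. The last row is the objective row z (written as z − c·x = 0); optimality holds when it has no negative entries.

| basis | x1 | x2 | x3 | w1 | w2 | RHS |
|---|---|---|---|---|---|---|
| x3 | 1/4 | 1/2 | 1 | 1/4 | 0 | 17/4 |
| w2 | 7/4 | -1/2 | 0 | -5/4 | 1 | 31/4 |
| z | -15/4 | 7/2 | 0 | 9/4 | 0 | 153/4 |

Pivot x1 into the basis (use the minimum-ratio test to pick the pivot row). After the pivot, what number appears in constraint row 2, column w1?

-5/7

Ratio test on column x1 — row 1: (17/4)/(1/4) = 17; row 2: (31/4)/(7/4) = 31/7. Minimum is 31/7 at row 2 (w2 leaves); pivot element 7/4.
Divide row 2 by 7/4; eliminate column x1 from the other rows.
In the new row 2, the w1 entry is the old entry divided by the pivot: (-5/4)/(7/4) = -5/7.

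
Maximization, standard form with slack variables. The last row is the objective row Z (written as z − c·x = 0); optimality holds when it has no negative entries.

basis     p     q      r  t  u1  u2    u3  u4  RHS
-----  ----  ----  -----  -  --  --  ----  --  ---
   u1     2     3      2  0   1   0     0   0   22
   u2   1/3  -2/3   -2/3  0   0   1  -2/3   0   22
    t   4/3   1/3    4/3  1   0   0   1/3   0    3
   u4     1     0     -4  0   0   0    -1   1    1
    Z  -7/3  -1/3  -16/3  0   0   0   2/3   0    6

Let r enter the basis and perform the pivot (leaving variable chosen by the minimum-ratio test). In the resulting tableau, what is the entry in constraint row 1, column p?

Ratio test on column r — row 1: 22/2 = 11; row 2: entry -2/3 ≤ 0; row 3: 3/(4/3) = 9/4; row 4: entry -4 ≤ 0. Minimum is 9/4 at row 3 (t leaves); pivot element 4/3.
Divide row 3 by 4/3; eliminate column r from the other rows.
Row 1 update in column p: 2 − 2·1 = 0.

0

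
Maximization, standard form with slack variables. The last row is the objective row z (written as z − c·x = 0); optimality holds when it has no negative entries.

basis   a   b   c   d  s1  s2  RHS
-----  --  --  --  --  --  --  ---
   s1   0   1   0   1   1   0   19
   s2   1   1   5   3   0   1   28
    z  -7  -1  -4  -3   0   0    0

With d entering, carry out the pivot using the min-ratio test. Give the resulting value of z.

28

Ratio test on column d — row 1: 19/1 = 19; row 2: 28/3 = 28/3. Minimum is 28/3 at row 2 (s2 leaves); pivot element 3.
Pivot on row 2; the z-row RHS becomes 0 − (-3)·(28/3) = 28.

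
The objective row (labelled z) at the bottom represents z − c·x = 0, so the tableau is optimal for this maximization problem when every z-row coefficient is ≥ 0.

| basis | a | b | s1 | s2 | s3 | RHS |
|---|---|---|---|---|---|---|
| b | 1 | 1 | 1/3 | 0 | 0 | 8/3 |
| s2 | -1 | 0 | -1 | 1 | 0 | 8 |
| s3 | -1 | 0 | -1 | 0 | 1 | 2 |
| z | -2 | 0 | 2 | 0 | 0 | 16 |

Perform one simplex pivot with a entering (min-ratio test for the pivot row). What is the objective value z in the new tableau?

64/3

Ratio test on column a — row 1: (8/3)/1 = 8/3; row 2: entry -1 ≤ 0; row 3: entry -1 ≤ 0. Minimum is 8/3 at row 1 (b leaves); pivot element 1.
Pivot on row 1; the z-row RHS becomes 16 − (-2)·(8/3) = 64/3.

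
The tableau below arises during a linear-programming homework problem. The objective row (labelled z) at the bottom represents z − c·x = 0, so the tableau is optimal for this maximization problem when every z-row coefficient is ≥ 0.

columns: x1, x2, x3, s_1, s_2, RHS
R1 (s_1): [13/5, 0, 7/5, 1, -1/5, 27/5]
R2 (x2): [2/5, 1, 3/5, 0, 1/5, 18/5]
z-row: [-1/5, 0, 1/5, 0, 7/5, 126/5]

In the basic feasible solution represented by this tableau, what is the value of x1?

x1 is not in the basis, so in the current basic feasible solution x1 = 0.

0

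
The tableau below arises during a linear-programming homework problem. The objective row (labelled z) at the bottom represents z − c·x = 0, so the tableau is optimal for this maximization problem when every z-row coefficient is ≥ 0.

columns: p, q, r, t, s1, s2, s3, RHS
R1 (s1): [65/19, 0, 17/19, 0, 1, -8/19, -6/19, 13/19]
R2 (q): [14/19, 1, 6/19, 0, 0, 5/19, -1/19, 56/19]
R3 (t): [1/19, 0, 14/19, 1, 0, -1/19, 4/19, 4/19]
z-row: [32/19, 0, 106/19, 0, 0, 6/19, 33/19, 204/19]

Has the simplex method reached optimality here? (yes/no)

Every z-row coefficient is ≥ 0, so the tableau is optimal.

yes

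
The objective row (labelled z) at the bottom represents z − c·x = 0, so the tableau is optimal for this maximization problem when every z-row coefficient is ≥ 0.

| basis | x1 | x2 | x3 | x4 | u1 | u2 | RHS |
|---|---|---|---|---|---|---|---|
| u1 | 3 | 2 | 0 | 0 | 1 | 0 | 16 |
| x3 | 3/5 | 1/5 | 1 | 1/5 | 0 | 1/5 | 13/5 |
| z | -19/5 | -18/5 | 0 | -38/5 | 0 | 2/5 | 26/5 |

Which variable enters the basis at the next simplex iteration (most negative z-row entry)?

Negative z-row entries: x1: -19/5, x2: -18/5, x4: -38/5.
The most negative is -38/5 in column x4, so x4 enters.

x4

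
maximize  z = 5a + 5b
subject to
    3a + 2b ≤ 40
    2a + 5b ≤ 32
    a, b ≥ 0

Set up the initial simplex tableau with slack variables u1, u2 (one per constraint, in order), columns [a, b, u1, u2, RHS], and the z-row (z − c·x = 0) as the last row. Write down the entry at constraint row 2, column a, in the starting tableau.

Constraint 2 has coefficient 2 on a.

2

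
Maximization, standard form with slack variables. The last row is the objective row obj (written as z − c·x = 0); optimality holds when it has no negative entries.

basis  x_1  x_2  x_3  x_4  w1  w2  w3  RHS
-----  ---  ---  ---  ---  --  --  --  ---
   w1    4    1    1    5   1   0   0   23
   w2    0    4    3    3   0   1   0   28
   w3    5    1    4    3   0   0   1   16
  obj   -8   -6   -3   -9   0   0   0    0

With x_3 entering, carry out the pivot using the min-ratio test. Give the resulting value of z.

12

Ratio test on column x_3 — row 1: 23/1 = 23; row 2: 28/3 = 28/3; row 3: 16/4 = 4. Minimum is 4 at row 3 (w3 leaves); pivot element 4.
Pivot on row 3; the obj-row RHS becomes 0 − (-3)·4 = 12.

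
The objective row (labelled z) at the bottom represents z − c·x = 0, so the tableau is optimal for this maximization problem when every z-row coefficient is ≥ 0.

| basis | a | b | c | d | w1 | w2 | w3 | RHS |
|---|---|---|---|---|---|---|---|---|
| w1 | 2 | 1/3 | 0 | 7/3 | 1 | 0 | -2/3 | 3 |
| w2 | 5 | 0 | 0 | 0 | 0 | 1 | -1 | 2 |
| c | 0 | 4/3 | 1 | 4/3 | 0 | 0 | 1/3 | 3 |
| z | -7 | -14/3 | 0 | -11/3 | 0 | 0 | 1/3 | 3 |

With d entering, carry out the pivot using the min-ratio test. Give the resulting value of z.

54/7

Ratio test on column d — row 1: 3/(7/3) = 9/7; row 2: entry 0 ≤ 0; row 3: 3/(4/3) = 9/4. Minimum is 9/7 at row 1 (w1 leaves); pivot element 7/3.
Pivot on row 1; the z-row RHS becomes 3 − (-11/3)·(9/7) = 54/7.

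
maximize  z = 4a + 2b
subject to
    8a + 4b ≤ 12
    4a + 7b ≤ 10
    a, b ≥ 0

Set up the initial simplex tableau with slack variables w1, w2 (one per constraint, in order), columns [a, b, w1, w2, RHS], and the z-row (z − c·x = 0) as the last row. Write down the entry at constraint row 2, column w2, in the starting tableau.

1

Slack w2 belongs to constraint 2; its column is the unit vector e_2, so the entry in row 2 is 1.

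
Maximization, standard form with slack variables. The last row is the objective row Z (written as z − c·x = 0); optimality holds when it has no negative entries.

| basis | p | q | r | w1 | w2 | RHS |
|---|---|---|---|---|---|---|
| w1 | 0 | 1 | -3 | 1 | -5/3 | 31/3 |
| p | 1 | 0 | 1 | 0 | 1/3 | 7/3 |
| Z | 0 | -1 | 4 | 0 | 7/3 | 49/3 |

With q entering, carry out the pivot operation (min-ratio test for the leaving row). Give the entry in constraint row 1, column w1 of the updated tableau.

1

Ratio test on column q — row 1: (31/3)/1 = 31/3; row 2: entry 0 ≤ 0. Minimum is 31/3 at row 1 (w1 leaves); pivot element 1.
Divide row 1 by 1; eliminate column q from the other rows.
In the new row 1, the w1 entry is the old entry divided by the pivot: 1/1 = 1.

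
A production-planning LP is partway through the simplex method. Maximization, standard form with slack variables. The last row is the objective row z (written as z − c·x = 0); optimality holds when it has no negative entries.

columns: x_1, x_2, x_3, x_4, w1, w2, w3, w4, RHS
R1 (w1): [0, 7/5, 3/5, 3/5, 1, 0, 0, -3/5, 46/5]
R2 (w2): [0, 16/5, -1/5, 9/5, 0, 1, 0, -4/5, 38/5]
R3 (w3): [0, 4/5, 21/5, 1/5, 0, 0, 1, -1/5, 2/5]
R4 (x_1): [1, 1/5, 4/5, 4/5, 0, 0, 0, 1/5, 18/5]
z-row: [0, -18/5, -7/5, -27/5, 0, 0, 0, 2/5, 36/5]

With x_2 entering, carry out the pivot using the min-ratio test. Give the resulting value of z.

Ratio test on column x_2 — row 1: (46/5)/(7/5) = 46/7; row 2: (38/5)/(16/5) = 19/8; row 3: (2/5)/(4/5) = 1/2; row 4: (18/5)/(1/5) = 18. Minimum is 1/2 at row 3 (w3 leaves); pivot element 4/5.
Pivot on row 3; the z-row RHS becomes 36/5 − (-18/5)·(1/2) = 9.

9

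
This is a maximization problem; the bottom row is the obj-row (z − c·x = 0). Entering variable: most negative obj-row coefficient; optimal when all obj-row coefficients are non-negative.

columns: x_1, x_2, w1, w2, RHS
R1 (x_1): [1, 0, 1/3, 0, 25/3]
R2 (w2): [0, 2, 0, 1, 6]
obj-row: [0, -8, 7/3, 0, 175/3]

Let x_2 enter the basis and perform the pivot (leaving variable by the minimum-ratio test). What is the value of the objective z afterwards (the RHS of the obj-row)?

247/3

Ratio test on column x_2 — row 1: entry 0 ≤ 0; row 2: 6/2 = 3. Minimum is 3 at row 2 (w2 leaves); pivot element 2.
Pivot on row 2; the obj-row RHS becomes 175/3 − (-8)·3 = 247/3.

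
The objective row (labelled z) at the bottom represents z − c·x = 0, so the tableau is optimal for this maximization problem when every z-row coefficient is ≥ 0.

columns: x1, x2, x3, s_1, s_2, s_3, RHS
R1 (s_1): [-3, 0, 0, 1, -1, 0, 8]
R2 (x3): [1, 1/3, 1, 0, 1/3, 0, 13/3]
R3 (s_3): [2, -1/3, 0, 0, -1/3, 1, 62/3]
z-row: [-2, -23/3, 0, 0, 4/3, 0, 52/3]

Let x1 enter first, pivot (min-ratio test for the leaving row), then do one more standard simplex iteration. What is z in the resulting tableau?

Ratio test on column x1 — row 1: entry -3 ≤ 0; row 2: (13/3)/1 = 13/3; row 3: (62/3)/2 = 31/3. Minimum is 13/3 at row 2 (x3 leaves); pivot element 1.
Pivot on row 2; the z-row RHS becomes 52/3 − (-2)·(13/3) = 26.
Next entering variable (most negative z-row entry -7): x2.
Ratio test on column x2 — row 1: 21/1 = 21; row 2: (13/3)/(1/3) = 13; row 3: entry -1 ≤ 0. Minimum is 13 at row 2 (x1 leaves); pivot element 1/3.
After the second pivot the z-row RHS is 26 − (-7)·13 = 117.

117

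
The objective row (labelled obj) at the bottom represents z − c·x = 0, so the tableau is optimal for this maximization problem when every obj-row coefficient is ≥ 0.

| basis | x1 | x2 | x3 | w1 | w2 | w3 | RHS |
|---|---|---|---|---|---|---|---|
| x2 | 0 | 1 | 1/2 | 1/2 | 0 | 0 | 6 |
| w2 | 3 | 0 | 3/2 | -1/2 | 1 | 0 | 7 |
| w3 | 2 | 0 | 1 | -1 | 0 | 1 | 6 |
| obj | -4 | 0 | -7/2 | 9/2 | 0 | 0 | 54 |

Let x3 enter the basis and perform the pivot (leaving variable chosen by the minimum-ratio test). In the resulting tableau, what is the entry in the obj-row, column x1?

3

Ratio test on column x3 — row 1: 6/(1/2) = 12; row 2: 7/(3/2) = 14/3; row 3: 6/1 = 6. Minimum is 14/3 at row 2 (w2 leaves); pivot element 3/2.
Divide row 2 by 3/2; eliminate column x3 from the other rows.
obj-row update in column x1: -4 − (-7/2)·2 = 3.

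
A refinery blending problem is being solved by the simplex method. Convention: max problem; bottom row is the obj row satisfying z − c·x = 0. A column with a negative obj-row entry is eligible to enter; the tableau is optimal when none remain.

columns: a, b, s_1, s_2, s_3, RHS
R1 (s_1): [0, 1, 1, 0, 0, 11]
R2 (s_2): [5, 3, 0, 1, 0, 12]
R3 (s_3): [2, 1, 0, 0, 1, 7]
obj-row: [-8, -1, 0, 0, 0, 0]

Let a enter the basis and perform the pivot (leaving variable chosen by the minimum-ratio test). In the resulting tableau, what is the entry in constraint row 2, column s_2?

Ratio test on column a — row 1: entry 0 ≤ 0; row 2: 12/5 = 12/5; row 3: 7/2 = 7/2. Minimum is 12/5 at row 2 (s_2 leaves); pivot element 5.
Divide row 2 by 5; eliminate column a from the other rows.
In the new row 2, the s_2 entry is the old entry divided by the pivot: 1/5 = 1/5.

1/5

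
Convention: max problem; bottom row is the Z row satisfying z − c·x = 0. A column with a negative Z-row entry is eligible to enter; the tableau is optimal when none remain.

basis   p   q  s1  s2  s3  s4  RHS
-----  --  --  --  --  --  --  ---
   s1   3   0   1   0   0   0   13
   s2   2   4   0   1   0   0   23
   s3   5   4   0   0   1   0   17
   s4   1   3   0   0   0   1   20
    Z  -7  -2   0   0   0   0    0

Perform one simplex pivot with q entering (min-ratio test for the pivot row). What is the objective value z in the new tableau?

17/2

Ratio test on column q — row 1: entry 0 ≤ 0; row 2: 23/4 = 23/4; row 3: 17/4 = 17/4; row 4: 20/3 = 20/3. Minimum is 17/4 at row 3 (s3 leaves); pivot element 4.
Pivot on row 3; the Z-row RHS becomes 0 − (-2)·(17/4) = 17/2.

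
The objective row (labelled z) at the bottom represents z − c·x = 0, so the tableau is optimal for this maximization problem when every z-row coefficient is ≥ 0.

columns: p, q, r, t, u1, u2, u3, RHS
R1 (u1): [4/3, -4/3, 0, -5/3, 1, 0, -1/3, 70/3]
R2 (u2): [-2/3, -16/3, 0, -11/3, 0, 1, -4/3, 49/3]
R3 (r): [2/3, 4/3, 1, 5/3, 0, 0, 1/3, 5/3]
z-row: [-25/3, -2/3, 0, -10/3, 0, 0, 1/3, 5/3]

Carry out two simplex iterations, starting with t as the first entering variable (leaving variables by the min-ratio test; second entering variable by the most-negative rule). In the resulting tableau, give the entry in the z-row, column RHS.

45/2

Ratio test on column t — row 1: entry -5/3 ≤ 0; row 2: entry -11/3 ≤ 0; row 3: (5/3)/(5/3) = 1. Minimum is 1 at row 3 (r leaves); pivot element 5/3.
Divide row 3 by 5/3; eliminate column t from the other rows.
Second iteration: most negative z-row entry is -7 in column p, so p enters.
Ratio test on column p — row 1: 25/2 = 25/2; row 2: 20/(4/5) = 25; row 3: 1/(2/5) = 5/2. Minimum is 5/2 at row 3 (t leaves); pivot element 2/5.
Divide row 3 by 2/5; eliminate column p from the other rows.
After both pivots, the entry at the z-row, column RHS is 45/2.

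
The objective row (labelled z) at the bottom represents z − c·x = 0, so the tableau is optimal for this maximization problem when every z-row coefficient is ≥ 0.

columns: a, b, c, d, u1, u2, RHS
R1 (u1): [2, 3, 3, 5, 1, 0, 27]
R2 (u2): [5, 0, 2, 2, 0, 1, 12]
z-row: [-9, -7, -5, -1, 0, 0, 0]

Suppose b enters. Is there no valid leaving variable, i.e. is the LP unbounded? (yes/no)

no

Column b has positive entries in row(s) 1, so the ratio test bounds it — not unbounded.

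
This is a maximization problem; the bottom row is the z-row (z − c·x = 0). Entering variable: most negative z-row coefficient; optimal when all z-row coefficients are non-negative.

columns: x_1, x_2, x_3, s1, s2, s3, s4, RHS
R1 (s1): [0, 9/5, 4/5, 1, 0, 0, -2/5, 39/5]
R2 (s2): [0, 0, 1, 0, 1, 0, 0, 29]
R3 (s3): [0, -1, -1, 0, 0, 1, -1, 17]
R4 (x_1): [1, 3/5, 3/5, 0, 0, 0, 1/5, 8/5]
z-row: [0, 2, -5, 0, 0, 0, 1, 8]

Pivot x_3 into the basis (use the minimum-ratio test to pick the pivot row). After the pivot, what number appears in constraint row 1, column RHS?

Ratio test on column x_3 — row 1: (39/5)/(4/5) = 39/4; row 2: 29/1 = 29; row 3: entry -1 ≤ 0; row 4: (8/5)/(3/5) = 8/3. Minimum is 8/3 at row 4 (x_1 leaves); pivot element 3/5.
Divide row 4 by 3/5; eliminate column x_3 from the other rows.
Row 1 update in column RHS: 39/5 − (4/5)·(8/3) = 17/3.

17/3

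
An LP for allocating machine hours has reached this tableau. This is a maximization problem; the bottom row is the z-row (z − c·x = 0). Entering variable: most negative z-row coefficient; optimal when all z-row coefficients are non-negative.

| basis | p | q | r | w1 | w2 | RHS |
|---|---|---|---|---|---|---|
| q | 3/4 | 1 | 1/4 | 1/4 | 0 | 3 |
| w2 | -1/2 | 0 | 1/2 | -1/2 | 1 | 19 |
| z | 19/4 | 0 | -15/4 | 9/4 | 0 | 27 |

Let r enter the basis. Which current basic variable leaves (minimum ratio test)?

q

Column r entries and ratios — q: 3/(1/4) = 12; w2: 19/(1/2) = 38.
Smallest ratio is 12 in the row of q, so q leaves.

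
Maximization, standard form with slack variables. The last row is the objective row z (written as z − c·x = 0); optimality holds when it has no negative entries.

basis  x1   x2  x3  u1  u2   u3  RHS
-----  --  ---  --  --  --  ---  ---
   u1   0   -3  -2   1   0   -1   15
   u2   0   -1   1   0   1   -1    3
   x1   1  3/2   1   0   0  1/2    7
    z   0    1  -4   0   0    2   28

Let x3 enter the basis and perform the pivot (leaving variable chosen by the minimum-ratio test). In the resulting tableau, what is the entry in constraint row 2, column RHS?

3

Ratio test on column x3 — row 1: entry -2 ≤ 0; row 2: 3/1 = 3; row 3: 7/1 = 7. Minimum is 3 at row 2 (u2 leaves); pivot element 1.
Divide row 2 by 1; eliminate column x3 from the other rows.
In the new row 2, the RHS entry is the old entry divided by the pivot: 3/1 = 3.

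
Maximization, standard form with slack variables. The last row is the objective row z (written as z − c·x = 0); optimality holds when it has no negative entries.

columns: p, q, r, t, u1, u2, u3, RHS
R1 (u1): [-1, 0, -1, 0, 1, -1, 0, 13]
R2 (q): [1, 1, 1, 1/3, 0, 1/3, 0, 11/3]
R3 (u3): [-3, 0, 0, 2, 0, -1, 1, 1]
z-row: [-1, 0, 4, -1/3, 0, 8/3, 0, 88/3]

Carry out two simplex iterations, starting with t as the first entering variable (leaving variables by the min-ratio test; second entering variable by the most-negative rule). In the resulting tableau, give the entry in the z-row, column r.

Ratio test on column t — row 1: entry 0 ≤ 0; row 2: (11/3)/(1/3) = 11; row 3: 1/2 = 1/2. Minimum is 1/2 at row 3 (u3 leaves); pivot element 2.
Divide row 3 by 2; eliminate column t from the other rows.
Second iteration: most negative z-row entry is -3/2 in column p, so p enters.
Ratio test on column p — row 1: entry -1 ≤ 0; row 2: (7/2)/(3/2) = 7/3; row 3: entry -3/2 ≤ 0. Minimum is 7/3 at row 2 (q leaves); pivot element 3/2.
Divide row 2 by 3/2; eliminate column p from the other rows.
After both pivots, the entry at the z-row, column r is 5.

5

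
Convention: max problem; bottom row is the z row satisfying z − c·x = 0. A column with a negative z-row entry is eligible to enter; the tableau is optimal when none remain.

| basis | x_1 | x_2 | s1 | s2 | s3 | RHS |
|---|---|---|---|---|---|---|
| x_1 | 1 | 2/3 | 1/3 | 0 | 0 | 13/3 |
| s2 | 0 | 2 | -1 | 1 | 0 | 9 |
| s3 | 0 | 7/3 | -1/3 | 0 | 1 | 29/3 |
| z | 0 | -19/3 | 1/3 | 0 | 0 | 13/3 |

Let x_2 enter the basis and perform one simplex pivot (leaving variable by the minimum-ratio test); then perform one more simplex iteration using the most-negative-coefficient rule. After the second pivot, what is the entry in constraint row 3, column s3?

1/3

Ratio test on column x_2 — row 1: (13/3)/(2/3) = 13/2; row 2: 9/2 = 9/2; row 3: (29/3)/(7/3) = 29/7. Minimum is 29/7 at row 3 (s3 leaves); pivot element 7/3.
Divide row 3 by 7/3; eliminate column x_2 from the other rows.
Second iteration: most negative z-row entry is -4/7 in column s1, so s1 enters.
Ratio test on column s1 — row 1: (11/7)/(3/7) = 11/3; row 2: entry -5/7 ≤ 0; row 3: entry -1/7 ≤ 0. Minimum is 11/3 at row 1 (x_1 leaves); pivot element 3/7.
Divide row 1 by 3/7; eliminate column s1 from the other rows.
After both pivots, the entry at constraint row 3, column s3 is 1/3.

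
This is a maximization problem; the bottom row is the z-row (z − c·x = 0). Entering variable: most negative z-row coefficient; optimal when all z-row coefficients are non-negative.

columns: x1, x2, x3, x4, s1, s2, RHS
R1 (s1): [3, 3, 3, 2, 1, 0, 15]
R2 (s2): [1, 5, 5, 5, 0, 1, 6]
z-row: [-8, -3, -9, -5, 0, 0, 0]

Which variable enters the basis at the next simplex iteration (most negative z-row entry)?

Negative z-row entries: x1: -8, x2: -3, x3: -9, x4: -5.
The most negative is -9 in column x3, so x3 enters.

x3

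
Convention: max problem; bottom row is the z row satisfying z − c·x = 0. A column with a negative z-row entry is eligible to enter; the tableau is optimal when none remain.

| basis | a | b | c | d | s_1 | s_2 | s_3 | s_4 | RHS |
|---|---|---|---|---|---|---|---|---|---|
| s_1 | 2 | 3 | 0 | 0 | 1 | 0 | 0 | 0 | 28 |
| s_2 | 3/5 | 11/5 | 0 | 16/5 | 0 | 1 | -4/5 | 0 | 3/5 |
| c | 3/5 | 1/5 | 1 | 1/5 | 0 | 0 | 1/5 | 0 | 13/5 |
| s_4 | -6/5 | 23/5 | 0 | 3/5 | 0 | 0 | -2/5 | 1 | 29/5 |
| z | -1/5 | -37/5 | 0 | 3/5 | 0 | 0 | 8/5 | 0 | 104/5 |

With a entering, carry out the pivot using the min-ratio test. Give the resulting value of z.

21

Ratio test on column a — row 1: 28/2 = 14; row 2: (3/5)/(3/5) = 1; row 3: (13/5)/(3/5) = 13/3; row 4: entry -6/5 ≤ 0. Minimum is 1 at row 2 (s_2 leaves); pivot element 3/5.
Pivot on row 2; the z-row RHS becomes 104/5 − (-1/5)·1 = 21.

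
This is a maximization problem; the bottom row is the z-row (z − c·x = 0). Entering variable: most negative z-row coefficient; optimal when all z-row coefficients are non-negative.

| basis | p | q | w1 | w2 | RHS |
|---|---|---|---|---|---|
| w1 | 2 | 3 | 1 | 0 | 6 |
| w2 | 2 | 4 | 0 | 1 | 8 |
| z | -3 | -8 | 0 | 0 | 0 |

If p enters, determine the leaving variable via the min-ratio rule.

Column p entries and ratios — w1: 6/2 = 3; w2: 8/2 = 4.
Smallest ratio is 3 in the row of w1, so w1 leaves.

w1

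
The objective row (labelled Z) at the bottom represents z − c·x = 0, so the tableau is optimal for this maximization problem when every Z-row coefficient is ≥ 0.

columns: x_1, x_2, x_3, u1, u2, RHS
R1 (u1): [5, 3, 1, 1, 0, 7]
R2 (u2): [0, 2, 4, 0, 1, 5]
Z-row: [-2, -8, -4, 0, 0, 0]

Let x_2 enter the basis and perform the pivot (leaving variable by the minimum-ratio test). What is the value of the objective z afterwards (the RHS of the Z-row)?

Ratio test on column x_2 — row 1: 7/3 = 7/3; row 2: 5/2 = 5/2. Minimum is 7/3 at row 1 (u1 leaves); pivot element 3.
Pivot on row 1; the Z-row RHS becomes 0 − (-8)·(7/3) = 56/3.

56/3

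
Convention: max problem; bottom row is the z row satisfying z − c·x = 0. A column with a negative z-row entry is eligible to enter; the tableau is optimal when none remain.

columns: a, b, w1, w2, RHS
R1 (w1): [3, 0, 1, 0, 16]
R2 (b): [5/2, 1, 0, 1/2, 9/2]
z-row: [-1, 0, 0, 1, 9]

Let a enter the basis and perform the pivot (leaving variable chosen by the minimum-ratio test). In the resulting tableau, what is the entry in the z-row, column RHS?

Ratio test on column a — row 1: 16/3 = 16/3; row 2: (9/2)/(5/2) = 9/5. Minimum is 9/5 at row 2 (b leaves); pivot element 5/2.
Divide row 2 by 5/2; eliminate column a from the other rows.
z-row update in column RHS: 9 − (-1)·(9/5) = 54/5.

54/5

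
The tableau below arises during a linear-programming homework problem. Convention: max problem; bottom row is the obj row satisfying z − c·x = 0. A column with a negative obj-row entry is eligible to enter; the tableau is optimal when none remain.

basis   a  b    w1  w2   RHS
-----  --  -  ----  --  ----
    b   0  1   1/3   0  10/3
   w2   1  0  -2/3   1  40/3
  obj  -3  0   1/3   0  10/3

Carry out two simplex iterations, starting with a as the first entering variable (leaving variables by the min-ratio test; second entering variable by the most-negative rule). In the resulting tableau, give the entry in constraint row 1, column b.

3

Ratio test on column a — row 1: entry 0 ≤ 0; row 2: (40/3)/1 = 40/3. Minimum is 40/3 at row 2 (w2 leaves); pivot element 1.
Divide row 2 by 1; eliminate column a from the other rows.
Second iteration: most negative obj-row entry is -5/3 in column w1, so w1 enters.
Ratio test on column w1 — row 1: (10/3)/(1/3) = 10; row 2: entry -2/3 ≤ 0. Minimum is 10 at row 1 (b leaves); pivot element 1/3.
Divide row 1 by 1/3; eliminate column w1 from the other rows.
After both pivots, the entry at constraint row 1, column b is 3.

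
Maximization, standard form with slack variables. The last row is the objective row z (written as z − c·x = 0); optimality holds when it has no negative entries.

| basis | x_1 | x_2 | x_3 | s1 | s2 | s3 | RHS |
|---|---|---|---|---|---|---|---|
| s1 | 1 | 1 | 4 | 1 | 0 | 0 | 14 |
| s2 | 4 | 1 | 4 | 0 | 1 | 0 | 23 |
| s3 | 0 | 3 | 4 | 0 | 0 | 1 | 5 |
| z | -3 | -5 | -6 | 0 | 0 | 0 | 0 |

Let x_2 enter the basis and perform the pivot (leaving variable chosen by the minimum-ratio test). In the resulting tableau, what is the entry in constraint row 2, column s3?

Ratio test on column x_2 — row 1: 14/1 = 14; row 2: 23/1 = 23; row 3: 5/3 = 5/3. Minimum is 5/3 at row 3 (s3 leaves); pivot element 3.
Divide row 3 by 3; eliminate column x_2 from the other rows.
Row 2 update in column s3: 0 − 1·(1/3) = -1/3.

-1/3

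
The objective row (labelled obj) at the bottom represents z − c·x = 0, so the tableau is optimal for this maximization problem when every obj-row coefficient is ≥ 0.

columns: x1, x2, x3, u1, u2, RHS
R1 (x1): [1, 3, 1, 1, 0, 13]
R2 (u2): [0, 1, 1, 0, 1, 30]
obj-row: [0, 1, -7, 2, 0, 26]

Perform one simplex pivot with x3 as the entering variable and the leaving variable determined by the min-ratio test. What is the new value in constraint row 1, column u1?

1

Ratio test on column x3 — row 1: 13/1 = 13; row 2: 30/1 = 30. Minimum is 13 at row 1 (x1 leaves); pivot element 1.
Divide row 1 by 1; eliminate column x3 from the other rows.
In the new row 1, the u1 entry is the old entry divided by the pivot: 1/1 = 1.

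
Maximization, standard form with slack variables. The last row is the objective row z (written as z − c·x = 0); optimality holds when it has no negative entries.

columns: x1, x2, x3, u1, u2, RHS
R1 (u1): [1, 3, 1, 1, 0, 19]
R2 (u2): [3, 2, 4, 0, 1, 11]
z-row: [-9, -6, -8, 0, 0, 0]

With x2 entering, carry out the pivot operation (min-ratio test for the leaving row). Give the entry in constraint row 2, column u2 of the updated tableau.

Ratio test on column x2 — row 1: 19/3 = 19/3; row 2: 11/2 = 11/2. Minimum is 11/2 at row 2 (u2 leaves); pivot element 2.
Divide row 2 by 2; eliminate column x2 from the other rows.
In the new row 2, the u2 entry is the old entry divided by the pivot: 1/2 = 1/2.

1/2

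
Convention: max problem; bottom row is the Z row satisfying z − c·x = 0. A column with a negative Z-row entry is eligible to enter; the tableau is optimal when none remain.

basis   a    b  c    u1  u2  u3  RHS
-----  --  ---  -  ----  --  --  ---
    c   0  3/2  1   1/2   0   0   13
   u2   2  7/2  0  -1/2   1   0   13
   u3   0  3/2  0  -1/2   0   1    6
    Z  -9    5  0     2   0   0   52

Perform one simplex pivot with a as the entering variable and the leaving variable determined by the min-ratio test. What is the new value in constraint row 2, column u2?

Ratio test on column a — row 1: entry 0 ≤ 0; row 2: 13/2 = 13/2; row 3: entry 0 ≤ 0. Minimum is 13/2 at row 2 (u2 leaves); pivot element 2.
Divide row 2 by 2; eliminate column a from the other rows.
In the new row 2, the u2 entry is the old entry divided by the pivot: 1/2 = 1/2.

1/2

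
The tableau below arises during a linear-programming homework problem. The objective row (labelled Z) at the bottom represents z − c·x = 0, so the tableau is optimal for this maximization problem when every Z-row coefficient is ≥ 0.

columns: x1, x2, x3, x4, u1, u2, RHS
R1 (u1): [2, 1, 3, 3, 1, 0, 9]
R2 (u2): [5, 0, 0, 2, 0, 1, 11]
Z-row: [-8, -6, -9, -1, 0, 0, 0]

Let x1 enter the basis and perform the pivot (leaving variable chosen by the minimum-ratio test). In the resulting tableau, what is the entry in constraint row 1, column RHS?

23/5

Ratio test on column x1 — row 1: 9/2 = 9/2; row 2: 11/5 = 11/5. Minimum is 11/5 at row 2 (u2 leaves); pivot element 5.
Divide row 2 by 5; eliminate column x1 from the other rows.
Row 1 update in column RHS: 9 − 2·(11/5) = 23/5.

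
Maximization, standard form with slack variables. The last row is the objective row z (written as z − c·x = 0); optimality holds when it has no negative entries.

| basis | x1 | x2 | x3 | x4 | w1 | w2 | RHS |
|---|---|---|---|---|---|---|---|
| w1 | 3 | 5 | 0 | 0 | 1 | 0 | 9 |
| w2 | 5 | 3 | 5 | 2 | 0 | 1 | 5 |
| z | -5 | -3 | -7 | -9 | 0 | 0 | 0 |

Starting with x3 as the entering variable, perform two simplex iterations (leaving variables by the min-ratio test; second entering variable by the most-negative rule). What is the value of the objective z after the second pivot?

Ratio test on column x3 — row 1: entry 0 ≤ 0; row 2: 5/5 = 1. Minimum is 1 at row 2 (w2 leaves); pivot element 5.
Pivot on row 2; the z-row RHS becomes 0 − (-7)·1 = 7.
Next entering variable (most negative z-row entry -31/5): x4.
Ratio test on column x4 — row 1: entry 0 ≤ 0; row 2: 1/(2/5) = 5/2. Minimum is 5/2 at row 2 (x3 leaves); pivot element 2/5.
After the second pivot the z-row RHS is 7 − (-31/5)·(5/2) = 45/2.

45/2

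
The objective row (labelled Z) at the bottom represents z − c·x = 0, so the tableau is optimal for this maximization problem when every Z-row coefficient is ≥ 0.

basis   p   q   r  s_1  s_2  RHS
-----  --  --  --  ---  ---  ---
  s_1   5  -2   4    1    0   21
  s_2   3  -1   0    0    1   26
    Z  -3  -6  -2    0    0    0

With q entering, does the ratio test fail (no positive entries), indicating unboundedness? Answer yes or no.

yes

Every constraint-row entry in column q is ≤ 0, so increasing q is unbounded.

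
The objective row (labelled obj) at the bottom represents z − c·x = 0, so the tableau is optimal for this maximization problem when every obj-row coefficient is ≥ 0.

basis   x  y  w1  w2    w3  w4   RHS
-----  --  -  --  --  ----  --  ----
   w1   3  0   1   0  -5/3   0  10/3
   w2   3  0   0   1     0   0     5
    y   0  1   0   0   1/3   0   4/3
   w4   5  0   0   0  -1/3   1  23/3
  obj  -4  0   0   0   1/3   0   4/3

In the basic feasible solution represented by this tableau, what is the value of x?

0

x is not in the basis, so in the current basic feasible solution x = 0.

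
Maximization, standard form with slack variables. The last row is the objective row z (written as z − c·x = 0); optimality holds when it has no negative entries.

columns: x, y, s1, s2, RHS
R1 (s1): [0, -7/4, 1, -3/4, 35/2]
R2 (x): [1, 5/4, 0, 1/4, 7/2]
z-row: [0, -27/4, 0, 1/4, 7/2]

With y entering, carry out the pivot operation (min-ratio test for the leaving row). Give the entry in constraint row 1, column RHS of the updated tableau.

Ratio test on column y — row 1: entry -7/4 ≤ 0; row 2: (7/2)/(5/4) = 14/5. Minimum is 14/5 at row 2 (x leaves); pivot element 5/4.
Divide row 2 by 5/4; eliminate column y from the other rows.
Row 1 update in column RHS: 35/2 − (-7/4)·(14/5) = 112/5.

112/5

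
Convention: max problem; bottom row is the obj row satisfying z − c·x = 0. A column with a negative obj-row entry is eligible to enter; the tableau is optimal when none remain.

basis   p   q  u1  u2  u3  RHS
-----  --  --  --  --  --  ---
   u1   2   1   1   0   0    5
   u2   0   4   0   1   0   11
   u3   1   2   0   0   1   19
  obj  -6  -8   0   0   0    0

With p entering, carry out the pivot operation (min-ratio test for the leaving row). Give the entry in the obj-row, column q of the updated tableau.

-5

Ratio test on column p — row 1: 5/2 = 5/2; row 2: entry 0 ≤ 0; row 3: 19/1 = 19. Minimum is 5/2 at row 1 (u1 leaves); pivot element 2.
Divide row 1 by 2; eliminate column p from the other rows.
obj-row update in column q: -8 − (-6)·(1/2) = -5.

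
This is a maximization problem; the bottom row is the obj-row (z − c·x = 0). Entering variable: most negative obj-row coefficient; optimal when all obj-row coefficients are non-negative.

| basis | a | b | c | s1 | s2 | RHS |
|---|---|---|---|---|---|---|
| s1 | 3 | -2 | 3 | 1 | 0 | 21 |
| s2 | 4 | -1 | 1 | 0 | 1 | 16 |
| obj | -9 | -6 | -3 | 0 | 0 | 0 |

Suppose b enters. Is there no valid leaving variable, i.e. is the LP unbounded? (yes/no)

Every constraint-row entry in column b is ≤ 0, so increasing b is unbounded.

yes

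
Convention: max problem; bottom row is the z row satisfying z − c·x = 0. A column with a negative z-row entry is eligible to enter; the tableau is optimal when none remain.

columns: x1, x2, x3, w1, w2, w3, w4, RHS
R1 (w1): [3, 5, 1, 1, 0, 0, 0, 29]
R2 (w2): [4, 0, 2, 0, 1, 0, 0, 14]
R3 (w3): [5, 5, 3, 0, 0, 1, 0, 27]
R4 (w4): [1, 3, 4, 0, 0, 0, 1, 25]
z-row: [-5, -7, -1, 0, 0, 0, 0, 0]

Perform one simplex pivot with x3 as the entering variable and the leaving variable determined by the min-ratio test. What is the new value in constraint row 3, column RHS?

Ratio test on column x3 — row 1: 29/1 = 29; row 2: 14/2 = 7; row 3: 27/3 = 9; row 4: 25/4 = 25/4. Minimum is 25/4 at row 4 (w4 leaves); pivot element 4.
Divide row 4 by 4; eliminate column x3 from the other rows.
Row 3 update in column RHS: 27 − 3·(25/4) = 33/4.

33/4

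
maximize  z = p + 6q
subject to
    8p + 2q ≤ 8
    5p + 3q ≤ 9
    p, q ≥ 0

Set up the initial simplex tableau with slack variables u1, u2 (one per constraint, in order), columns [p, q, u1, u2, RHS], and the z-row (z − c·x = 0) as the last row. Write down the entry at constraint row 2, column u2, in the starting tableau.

1

Slack u2 belongs to constraint 2; its column is the unit vector e_2, so the entry in row 2 is 1.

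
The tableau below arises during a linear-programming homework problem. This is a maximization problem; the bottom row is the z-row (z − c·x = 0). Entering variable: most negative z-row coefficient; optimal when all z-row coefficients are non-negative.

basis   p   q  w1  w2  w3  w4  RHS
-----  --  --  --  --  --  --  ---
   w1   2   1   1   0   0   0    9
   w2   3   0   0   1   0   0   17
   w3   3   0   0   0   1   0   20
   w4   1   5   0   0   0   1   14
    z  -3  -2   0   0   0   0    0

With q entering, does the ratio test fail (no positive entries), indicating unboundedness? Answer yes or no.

Column q has positive entries in row(s) 1, 4, so the ratio test bounds it — not unbounded.

no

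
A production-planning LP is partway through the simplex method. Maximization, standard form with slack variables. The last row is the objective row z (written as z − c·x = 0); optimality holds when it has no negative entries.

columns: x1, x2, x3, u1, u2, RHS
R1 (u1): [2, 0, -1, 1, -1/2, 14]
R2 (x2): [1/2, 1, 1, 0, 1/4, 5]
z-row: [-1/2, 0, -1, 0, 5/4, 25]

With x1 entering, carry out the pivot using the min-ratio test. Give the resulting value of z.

57/2

Ratio test on column x1 — row 1: 14/2 = 7; row 2: 5/(1/2) = 10. Minimum is 7 at row 1 (u1 leaves); pivot element 2.
Pivot on row 1; the z-row RHS becomes 25 − (-1/2)·7 = 57/2.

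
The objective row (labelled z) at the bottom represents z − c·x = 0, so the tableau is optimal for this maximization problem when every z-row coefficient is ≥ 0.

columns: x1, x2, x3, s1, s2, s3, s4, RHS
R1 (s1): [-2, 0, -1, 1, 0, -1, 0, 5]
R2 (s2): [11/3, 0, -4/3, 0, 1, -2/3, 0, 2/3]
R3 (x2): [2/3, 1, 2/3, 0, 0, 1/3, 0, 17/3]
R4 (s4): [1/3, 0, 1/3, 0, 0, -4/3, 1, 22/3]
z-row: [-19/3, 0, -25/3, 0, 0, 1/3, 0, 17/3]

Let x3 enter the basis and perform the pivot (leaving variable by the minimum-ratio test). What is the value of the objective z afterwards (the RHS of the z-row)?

Ratio test on column x3 — row 1: entry -1 ≤ 0; row 2: entry -4/3 ≤ 0; row 3: (17/3)/(2/3) = 17/2; row 4: (22/3)/(1/3) = 22. Minimum is 17/2 at row 3 (x2 leaves); pivot element 2/3.
Pivot on row 3; the z-row RHS becomes 17/3 − (-25/3)·(17/2) = 153/2.

153/2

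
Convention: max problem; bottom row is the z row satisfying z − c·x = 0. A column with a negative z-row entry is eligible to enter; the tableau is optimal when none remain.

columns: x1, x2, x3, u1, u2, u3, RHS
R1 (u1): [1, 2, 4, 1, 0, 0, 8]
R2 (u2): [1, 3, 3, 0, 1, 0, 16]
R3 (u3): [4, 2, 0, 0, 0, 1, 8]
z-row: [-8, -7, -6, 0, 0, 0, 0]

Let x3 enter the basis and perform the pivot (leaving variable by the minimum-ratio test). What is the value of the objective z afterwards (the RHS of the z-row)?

Ratio test on column x3 — row 1: 8/4 = 2; row 2: 16/3 = 16/3; row 3: entry 0 ≤ 0. Minimum is 2 at row 1 (u1 leaves); pivot element 4.
Pivot on row 1; the z-row RHS becomes 0 − (-6)·2 = 12.

12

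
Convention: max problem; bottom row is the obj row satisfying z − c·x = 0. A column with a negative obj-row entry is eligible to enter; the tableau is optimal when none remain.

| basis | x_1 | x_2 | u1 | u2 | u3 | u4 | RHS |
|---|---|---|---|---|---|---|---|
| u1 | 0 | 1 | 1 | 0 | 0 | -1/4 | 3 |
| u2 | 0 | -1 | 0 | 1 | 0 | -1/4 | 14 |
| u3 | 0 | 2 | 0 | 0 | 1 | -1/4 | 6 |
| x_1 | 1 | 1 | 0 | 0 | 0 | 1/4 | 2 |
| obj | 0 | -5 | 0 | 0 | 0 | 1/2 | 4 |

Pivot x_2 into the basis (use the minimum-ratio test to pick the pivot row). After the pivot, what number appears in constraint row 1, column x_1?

Ratio test on column x_2 — row 1: 3/1 = 3; row 2: entry -1 ≤ 0; row 3: 6/2 = 3; row 4: 2/1 = 2. Minimum is 2 at row 4 (x_1 leaves); pivot element 1.
Divide row 4 by 1; eliminate column x_2 from the other rows.
Row 1 update in column x_1: 0 − 1·1 = -1.

-1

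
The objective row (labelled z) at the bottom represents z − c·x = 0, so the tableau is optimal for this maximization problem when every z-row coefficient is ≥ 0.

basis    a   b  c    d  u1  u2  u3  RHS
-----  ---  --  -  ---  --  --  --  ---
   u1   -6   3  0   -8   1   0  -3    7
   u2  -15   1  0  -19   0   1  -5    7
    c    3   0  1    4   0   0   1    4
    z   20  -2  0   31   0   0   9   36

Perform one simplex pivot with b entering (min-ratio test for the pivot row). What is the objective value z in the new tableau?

122/3

Ratio test on column b — row 1: 7/3 = 7/3; row 2: 7/1 = 7; row 3: entry 0 ≤ 0. Minimum is 7/3 at row 1 (u1 leaves); pivot element 3.
Pivot on row 1; the z-row RHS becomes 36 − (-2)·(7/3) = 122/3.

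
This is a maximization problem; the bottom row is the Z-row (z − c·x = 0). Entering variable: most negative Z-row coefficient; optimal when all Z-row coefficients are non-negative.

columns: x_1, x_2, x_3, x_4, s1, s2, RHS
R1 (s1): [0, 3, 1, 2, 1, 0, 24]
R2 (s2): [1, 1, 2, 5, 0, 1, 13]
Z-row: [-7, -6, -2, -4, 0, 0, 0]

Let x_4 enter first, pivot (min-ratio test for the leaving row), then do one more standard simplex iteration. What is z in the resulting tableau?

Ratio test on column x_4 — row 1: 24/2 = 12; row 2: 13/5 = 13/5. Minimum is 13/5 at row 2 (s2 leaves); pivot element 5.
Pivot on row 2; the Z-row RHS becomes 0 − (-4)·(13/5) = 52/5.
Next entering variable (most negative Z-row entry -31/5): x_1.
Ratio test on column x_1 — row 1: entry -2/5 ≤ 0; row 2: (13/5)/(1/5) = 13. Minimum is 13 at row 2 (x_4 leaves); pivot element 1/5.
After the second pivot the Z-row RHS is 52/5 − (-31/5)·13 = 91.

91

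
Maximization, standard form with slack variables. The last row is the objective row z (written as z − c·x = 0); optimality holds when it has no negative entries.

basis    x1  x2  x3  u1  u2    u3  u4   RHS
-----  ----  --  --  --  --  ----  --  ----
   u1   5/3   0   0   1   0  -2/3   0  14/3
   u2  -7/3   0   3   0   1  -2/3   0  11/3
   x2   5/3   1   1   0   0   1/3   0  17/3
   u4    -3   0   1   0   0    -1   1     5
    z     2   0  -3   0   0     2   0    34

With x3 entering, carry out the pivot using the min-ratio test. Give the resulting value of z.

113/3

Ratio test on column x3 — row 1: entry 0 ≤ 0; row 2: (11/3)/3 = 11/9; row 3: (17/3)/1 = 17/3; row 4: 5/1 = 5. Minimum is 11/9 at row 2 (u2 leaves); pivot element 3.
Pivot on row 2; the z-row RHS becomes 34 − (-3)·(11/9) = 113/3.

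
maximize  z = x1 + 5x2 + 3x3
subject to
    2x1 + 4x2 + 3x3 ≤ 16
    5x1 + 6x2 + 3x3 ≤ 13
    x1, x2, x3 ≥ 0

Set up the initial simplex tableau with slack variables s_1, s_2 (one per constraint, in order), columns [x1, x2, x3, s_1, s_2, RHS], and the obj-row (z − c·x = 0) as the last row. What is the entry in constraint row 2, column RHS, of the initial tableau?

13

The RHS of constraint 2 is b_2 = 13.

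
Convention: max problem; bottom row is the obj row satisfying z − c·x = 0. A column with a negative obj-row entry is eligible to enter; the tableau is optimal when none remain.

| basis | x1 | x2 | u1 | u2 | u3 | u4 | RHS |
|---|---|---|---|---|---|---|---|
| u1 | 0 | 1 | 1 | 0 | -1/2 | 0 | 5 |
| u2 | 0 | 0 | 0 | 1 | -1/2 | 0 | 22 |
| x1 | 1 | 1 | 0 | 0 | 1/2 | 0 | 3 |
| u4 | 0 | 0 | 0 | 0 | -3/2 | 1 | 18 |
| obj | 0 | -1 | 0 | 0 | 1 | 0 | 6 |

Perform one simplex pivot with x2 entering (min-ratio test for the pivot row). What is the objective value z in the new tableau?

9

Ratio test on column x2 — row 1: 5/1 = 5; row 2: entry 0 ≤ 0; row 3: 3/1 = 3; row 4: entry 0 ≤ 0. Minimum is 3 at row 3 (x1 leaves); pivot element 1.
Pivot on row 3; the obj-row RHS becomes 6 − (-1)·3 = 9.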